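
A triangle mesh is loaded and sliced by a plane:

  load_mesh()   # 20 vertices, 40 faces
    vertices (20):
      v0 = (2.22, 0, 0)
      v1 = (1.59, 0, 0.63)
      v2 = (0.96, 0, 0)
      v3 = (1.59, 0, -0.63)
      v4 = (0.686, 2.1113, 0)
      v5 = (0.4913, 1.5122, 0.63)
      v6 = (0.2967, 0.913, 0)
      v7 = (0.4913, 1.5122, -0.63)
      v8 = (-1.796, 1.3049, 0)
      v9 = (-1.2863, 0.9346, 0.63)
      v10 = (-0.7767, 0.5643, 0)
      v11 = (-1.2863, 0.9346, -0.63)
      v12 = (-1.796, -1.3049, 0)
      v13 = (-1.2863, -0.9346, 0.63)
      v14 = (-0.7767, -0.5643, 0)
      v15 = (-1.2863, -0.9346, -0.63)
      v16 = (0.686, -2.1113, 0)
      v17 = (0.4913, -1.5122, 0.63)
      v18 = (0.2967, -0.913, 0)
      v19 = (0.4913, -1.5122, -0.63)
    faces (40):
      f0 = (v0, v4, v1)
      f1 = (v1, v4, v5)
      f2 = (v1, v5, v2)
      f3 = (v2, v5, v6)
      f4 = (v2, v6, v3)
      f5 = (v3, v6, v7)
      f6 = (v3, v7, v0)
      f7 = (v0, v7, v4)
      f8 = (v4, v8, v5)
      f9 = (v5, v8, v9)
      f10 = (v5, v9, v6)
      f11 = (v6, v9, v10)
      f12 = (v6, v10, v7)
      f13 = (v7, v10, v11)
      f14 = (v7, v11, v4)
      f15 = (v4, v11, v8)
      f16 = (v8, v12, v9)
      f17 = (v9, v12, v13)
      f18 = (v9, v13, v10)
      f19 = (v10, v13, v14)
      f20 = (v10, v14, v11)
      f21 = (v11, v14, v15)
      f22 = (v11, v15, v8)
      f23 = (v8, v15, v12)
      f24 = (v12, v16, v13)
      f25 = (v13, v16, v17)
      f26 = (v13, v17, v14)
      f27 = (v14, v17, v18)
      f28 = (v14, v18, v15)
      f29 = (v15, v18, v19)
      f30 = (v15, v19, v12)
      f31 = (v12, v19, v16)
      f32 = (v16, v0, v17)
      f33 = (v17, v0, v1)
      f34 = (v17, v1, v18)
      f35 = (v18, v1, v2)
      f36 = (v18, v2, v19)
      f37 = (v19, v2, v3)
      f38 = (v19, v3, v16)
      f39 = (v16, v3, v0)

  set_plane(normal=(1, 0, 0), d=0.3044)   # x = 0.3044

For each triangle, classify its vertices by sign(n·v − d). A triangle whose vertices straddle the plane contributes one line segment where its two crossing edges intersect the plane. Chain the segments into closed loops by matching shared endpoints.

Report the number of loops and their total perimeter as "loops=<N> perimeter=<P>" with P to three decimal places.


loops=2 perimeter=6.656

Straddling triangles (20 of 40):
  (v2,v5,v6) [++-] → (0.3044, 0.936709, 0.0249281)–(0.3044, 0.902401, 0)  len=0.0424
  (v2,v6,v3) [+-+] → (0.3044, 0.902401, 0)–(0.3044, 0.907564, -0.00375087)  len=0.0064
  (v3,v6,v7) [+-+] → (0.3044, 0.907564, -0.00375087)–(0.3044, 0.936709, -0.0249281)  len=0.0360
  (v4,v8,v5) [+-+] → (0.3044, 1.98732, 0)–(0.3044, 1.49526, 0.578521)  len=0.7595
  (v5,v8,v9) [+--] → (0.3044, 1.49526, 0.578521)–(0.3044, 1.45147, 0.63)  len=0.0676
  (v5,v9,v6) [+--] → (0.3044, 1.45147, 0.63)–(0.3044, 0.936709, 0.0249281)  len=0.7944
  (v6,v10,v7) [--+] → (0.3044, 1.37248, -0.53714)–(0.3044, 0.936709, -0.0249281)  len=0.6725
  (v7,v10,v11) [+--] → (0.3044, 1.37248, -0.53714)–(0.3044, 1.45147, -0.63)  len=0.1219
  (v7,v11,v4) [+-+] → (0.3044, 1.45147, -0.63)–(0.3044, 1.88363, -0.121892)  len=0.6670
  (v4,v11,v8) [+--] → (0.3044, 1.88363, -0.121892)–(0.3044, 1.98732, 0)  len=0.1600
  (v12,v16,v13) [-+-] → (0.3044, -1.98732, 0)–(0.3044, -1.88363, 0.121892)  len=0.1600
  (v13,v16,v17) [-++] → (0.3044, -1.88363, 0.121892)–(0.3044, -1.45147, 0.63)  len=0.6670
  (v13,v17,v14) [-+-] → (0.3044, -1.45147, 0.63)–(0.3044, -1.37248, 0.53714)  len=0.1219
  (v14,v17,v18) [-+-] → (0.3044, -1.37248, 0.53714)–(0.3044, -0.936709, 0.0249281)  len=0.6725
  (v15,v18,v19) [--+] → (0.3044, -0.936709, -0.0249281)–(0.3044, -1.45147, -0.63)  len=0.7944
  (v15,v19,v12) [-+-] → (0.3044, -1.45147, -0.63)–(0.3044, -1.49526, -0.578521)  len=0.0676
  (v12,v19,v16) [-++] → (0.3044, -1.49526, -0.578521)–(0.3044, -1.98732, 0)  len=0.7595
  (v17,v1,v18) [++-] → (0.3044, -0.907564, 0.00375087)–(0.3044, -0.936709, 0.0249281)  len=0.0360
  (v18,v1,v2) [-++] → (0.3044, -0.907564, 0.00375087)–(0.3044, -0.902401, 0)  len=0.0064
  (v18,v2,v19) [-++] → (0.3044, -0.902401, 0)–(0.3044, -0.936709, -0.0249281)  len=0.0424

Chained into 2 loop(s):
  loop 1: 10 segments, perimeter = 3.3278
  loop 2: 10 segments, perimeter = 3.3278
Total perimeter = 6.656


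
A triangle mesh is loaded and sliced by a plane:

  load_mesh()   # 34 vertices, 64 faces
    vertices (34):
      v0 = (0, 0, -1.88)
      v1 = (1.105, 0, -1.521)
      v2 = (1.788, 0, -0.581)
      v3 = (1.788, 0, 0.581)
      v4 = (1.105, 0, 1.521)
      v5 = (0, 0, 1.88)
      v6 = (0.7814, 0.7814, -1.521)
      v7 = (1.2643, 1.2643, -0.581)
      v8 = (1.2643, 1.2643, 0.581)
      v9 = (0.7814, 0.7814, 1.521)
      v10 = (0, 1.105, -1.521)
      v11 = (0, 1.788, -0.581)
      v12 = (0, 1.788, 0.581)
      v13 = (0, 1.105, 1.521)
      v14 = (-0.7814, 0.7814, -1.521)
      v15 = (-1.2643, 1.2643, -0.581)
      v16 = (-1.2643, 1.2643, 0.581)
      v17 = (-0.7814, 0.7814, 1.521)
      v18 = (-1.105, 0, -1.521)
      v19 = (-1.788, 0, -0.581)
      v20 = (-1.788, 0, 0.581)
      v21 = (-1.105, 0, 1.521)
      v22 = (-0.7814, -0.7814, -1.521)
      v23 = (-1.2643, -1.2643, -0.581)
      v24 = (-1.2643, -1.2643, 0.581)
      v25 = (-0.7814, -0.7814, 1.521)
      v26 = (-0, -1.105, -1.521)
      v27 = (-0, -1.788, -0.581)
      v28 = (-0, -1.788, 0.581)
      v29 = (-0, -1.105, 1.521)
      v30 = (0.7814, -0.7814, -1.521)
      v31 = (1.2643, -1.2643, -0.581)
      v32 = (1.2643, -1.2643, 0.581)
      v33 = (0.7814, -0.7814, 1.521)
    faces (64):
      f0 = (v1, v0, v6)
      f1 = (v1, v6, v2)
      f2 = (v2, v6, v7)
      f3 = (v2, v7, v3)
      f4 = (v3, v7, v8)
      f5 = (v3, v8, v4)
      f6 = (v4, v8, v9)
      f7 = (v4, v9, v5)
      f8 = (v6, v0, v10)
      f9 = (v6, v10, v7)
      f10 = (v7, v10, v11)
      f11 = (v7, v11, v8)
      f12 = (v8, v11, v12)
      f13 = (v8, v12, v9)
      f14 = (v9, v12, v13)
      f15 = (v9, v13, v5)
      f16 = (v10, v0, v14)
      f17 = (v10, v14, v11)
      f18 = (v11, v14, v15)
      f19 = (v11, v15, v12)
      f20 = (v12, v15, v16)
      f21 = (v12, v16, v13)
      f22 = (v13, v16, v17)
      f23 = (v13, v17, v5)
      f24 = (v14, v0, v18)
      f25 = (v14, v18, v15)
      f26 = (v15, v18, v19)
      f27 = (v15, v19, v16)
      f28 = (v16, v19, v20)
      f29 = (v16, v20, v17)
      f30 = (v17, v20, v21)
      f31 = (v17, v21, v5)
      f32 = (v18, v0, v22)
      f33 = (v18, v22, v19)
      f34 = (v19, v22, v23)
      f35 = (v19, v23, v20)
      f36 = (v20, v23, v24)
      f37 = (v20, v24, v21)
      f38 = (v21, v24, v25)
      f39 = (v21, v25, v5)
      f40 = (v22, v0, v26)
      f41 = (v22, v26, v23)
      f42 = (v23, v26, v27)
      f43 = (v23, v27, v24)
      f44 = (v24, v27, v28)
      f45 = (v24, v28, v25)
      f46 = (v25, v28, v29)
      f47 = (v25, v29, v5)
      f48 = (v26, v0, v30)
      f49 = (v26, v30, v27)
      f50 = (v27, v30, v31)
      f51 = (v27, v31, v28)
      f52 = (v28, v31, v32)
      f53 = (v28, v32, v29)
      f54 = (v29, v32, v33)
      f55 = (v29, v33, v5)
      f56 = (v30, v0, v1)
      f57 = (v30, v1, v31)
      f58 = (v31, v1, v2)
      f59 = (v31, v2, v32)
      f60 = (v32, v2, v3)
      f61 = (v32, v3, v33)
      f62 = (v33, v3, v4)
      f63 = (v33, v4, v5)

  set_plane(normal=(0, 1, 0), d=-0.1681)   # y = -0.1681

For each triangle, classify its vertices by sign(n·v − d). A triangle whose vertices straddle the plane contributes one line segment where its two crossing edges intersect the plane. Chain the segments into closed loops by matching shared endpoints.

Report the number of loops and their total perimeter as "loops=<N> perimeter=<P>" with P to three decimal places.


loops=1 perimeter=11.298

Straddling triangles (20 of 64):
  (v18,v0,v22) [++-] → (-0.1681, -0.1681, -1.80277)–(-1.03539, -0.1681, -1.521)  len=0.9119
  (v18,v22,v19) [+-+] → (-1.03539, -0.1681, -1.521)–(-1.57145, -0.1681, -0.783219)  len=0.9120
  (v19,v22,v23) [+--] → (-1.57145, -0.1681, -0.783219)–(-1.71837, -0.1681, -0.581)  len=0.2500
  (v19,v23,v20) [+-+] → (-1.71837, -0.1681, -0.581)–(-1.71837, -0.1681, 0.426502)  len=1.0075
  (v20,v23,v24) [+--] → (-1.71837, -0.1681, 0.426502)–(-1.71837, -0.1681, 0.581)  len=0.1545
  (v20,v24,v21) [+-+] → (-1.71837, -0.1681, 0.581)–(-1.12618, -0.1681, 1.39602)  len=1.0074
  (v21,v24,v25) [+--] → (-1.12618, -0.1681, 1.39602)–(-1.03539, -0.1681, 1.521)  len=0.1545
  (v21,v25,v5) [+-+] → (-1.03539, -0.1681, 1.521)–(-0.1681, -0.1681, 1.80277)  len=0.9119
  (v22,v0,v26) [-+-] → (-0.1681, -0.1681, -1.80277)–(0, -0.1681, -1.82539)  len=0.1696
  (v25,v29,v5) [--+] → (0, -0.1681, 1.82539)–(-0.1681, -0.1681, 1.80277)  len=0.1696
  (v26,v0,v30) [-+-] → (0, -0.1681, -1.82539)–(0.1681, -0.1681, -1.80277)  len=0.1696
  (v29,v33,v5) [--+] → (0.1681, -0.1681, 1.80277)–(0, -0.1681, 1.82539)  len=0.1696
  (v30,v0,v1) [-++] → (0.1681, -0.1681, -1.80277)–(1.03539, -0.1681, -1.521)  len=0.9119
  (v30,v1,v31) [-+-] → (1.03539, -0.1681, -1.521)–(1.12618, -0.1681, -1.39602)  len=0.1545
  (v31,v1,v2) [-++] → (1.12618, -0.1681, -1.39602)–(1.71837, -0.1681, -0.581)  len=1.0074
  (v31,v2,v32) [-+-] → (1.71837, -0.1681, -0.581)–(1.71837, -0.1681, -0.426502)  len=0.1545
  (v32,v2,v3) [-++] → (1.71837, -0.1681, -0.426502)–(1.71837, -0.1681, 0.581)  len=1.0075
  (v32,v3,v33) [-+-] → (1.71837, -0.1681, 0.581)–(1.57145, -0.1681, 0.783219)  len=0.2500
  (v33,v3,v4) [-++] → (1.57145, -0.1681, 0.783219)–(1.03539, -0.1681, 1.521)  len=0.9120
  (v33,v4,v5) [-++] → (1.03539, -0.1681, 1.521)–(0.1681, -0.1681, 1.80277)  len=0.9119

Chained into 1 loop(s):
  loop 1: 20 segments, perimeter = 11.2978
Total perimeter = 11.298


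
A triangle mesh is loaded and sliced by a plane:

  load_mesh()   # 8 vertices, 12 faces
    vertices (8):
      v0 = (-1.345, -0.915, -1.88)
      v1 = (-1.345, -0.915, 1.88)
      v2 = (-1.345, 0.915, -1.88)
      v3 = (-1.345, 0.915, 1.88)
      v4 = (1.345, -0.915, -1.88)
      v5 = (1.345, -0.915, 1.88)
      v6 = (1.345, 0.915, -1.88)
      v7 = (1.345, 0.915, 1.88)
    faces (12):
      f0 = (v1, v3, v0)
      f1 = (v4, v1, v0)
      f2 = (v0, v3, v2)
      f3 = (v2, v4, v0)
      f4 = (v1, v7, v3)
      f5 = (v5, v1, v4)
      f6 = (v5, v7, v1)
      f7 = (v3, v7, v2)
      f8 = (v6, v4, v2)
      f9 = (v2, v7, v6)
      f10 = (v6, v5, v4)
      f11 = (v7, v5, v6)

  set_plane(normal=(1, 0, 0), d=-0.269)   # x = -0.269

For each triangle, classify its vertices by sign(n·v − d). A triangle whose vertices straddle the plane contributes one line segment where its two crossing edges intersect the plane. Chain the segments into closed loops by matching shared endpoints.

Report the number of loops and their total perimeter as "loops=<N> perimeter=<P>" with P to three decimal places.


loops=1 perimeter=11.180

Straddling triangles (8 of 12):
  (v4,v1,v0) [+--] → (-0.269, -0.915, 0.376)–(-0.269, -0.915, -1.88)  len=2.2560
  (v2,v4,v0) [-+-] → (-0.269, 0.183, -1.88)–(-0.269, -0.915, -1.88)  len=1.0980
  (v1,v7,v3) [-+-] → (-0.269, -0.183, 1.88)–(-0.269, 0.915, 1.88)  len=1.0980
  (v5,v1,v4) [+-+] → (-0.269, -0.915, 1.88)–(-0.269, -0.915, 0.376)  len=1.5040
  (v5,v7,v1) [++-] → (-0.269, -0.183, 1.88)–(-0.269, -0.915, 1.88)  len=0.7320
  (v3,v7,v2) [-+-] → (-0.269, 0.915, 1.88)–(-0.269, 0.915, -0.376)  len=2.2560
  (v6,v4,v2) [++-] → (-0.269, 0.183, -1.88)–(-0.269, 0.915, -1.88)  len=0.7320
  (v2,v7,v6) [-++] → (-0.269, 0.915, -0.376)–(-0.269, 0.915, -1.88)  len=1.5040

Chained into 1 loop(s):
  loop 1: 8 segments, perimeter = 11.1800
Total perimeter = 11.180


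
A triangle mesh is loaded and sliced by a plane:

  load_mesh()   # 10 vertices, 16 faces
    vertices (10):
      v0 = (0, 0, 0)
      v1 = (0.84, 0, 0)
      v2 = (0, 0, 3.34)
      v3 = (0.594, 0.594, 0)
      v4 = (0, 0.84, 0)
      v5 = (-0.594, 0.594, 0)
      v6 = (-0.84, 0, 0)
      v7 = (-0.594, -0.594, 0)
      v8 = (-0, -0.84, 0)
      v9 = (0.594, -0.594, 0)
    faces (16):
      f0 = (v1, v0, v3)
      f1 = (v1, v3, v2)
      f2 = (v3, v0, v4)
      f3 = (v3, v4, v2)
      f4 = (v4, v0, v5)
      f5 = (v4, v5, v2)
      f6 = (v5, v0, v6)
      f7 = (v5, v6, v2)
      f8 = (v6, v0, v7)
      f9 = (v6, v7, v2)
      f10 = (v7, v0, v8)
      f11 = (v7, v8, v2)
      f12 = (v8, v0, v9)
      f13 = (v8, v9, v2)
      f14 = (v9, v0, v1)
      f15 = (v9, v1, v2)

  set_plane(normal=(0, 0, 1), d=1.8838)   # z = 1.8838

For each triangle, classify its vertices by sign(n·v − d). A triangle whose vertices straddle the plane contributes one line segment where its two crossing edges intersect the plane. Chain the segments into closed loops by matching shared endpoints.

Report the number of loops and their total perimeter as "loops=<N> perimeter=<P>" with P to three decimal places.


Straddling triangles (8 of 16):
  (v1,v3,v2) [--+] → (0.258977, 0.258977, 1.8838)–(0.36623, 0, 1.8838)  len=0.2803
  (v3,v4,v2) [--+] → (0, 0.36623, 1.8838)–(0.258977, 0.258977, 1.8838)  len=0.2803
  (v4,v5,v2) [--+] → (-0.258977, 0.258977, 1.8838)–(0, 0.36623, 1.8838)  len=0.2803
  (v5,v6,v2) [--+] → (-0.36623, 0, 1.8838)–(-0.258977, 0.258977, 1.8838)  len=0.2803
  (v6,v7,v2) [--+] → (-0.258977, -0.258977, 1.8838)–(-0.36623, 0, 1.8838)  len=0.2803
  (v7,v8,v2) [--+] → (0, -0.36623, 1.8838)–(-0.258977, -0.258977, 1.8838)  len=0.2803
  (v8,v9,v2) [--+] → (0.258977, -0.258977, 1.8838)–(0, -0.36623, 1.8838)  len=0.2803
  (v9,v1,v2) [--+] → (0.36623, 0, 1.8838)–(0.258977, -0.258977, 1.8838)  len=0.2803

Chained into 1 loop(s):
  loop 1: 8 segments, perimeter = 2.2425
Total perimeter = 2.242

loops=1 perimeter=2.242


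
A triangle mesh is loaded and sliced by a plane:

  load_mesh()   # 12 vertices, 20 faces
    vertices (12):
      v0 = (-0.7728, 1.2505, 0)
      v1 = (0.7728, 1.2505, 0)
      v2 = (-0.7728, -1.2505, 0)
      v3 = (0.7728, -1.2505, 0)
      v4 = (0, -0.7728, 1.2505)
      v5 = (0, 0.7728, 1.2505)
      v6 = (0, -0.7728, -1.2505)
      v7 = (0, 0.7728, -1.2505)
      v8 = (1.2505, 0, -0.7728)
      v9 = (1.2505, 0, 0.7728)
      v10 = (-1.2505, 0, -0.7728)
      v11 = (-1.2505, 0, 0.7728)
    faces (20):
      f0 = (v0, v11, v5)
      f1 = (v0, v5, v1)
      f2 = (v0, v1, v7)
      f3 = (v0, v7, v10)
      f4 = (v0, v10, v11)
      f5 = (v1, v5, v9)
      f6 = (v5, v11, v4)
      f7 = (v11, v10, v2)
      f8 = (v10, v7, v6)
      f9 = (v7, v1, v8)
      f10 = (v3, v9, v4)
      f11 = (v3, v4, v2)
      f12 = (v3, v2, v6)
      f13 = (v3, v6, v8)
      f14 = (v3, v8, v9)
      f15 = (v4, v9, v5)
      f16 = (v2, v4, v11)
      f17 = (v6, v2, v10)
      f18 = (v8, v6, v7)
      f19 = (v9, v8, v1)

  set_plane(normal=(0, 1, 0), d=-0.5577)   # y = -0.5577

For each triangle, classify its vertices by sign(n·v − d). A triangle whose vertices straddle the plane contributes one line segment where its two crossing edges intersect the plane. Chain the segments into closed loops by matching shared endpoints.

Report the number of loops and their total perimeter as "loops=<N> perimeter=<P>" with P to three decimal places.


Straddling triangles (10 of 20):
  (v5,v11,v4) [++-] → (-0.348062, -0.5577, 1.11754)–(0, -0.5577, 1.2505)  len=0.3726
  (v11,v10,v2) [++-] → (-1.03745, -0.5577, -0.428145)–(-1.03745, -0.5577, 0.428145)  len=0.8563
  (v10,v7,v6) [++-] → (0, -0.5577, -1.2505)–(-0.348062, -0.5577, -1.11754)  len=0.3726
  (v3,v9,v4) [-+-] → (1.03745, -0.5577, 0.428145)–(0.348062, -0.5577, 1.11754)  len=0.9749
  (v3,v6,v8) [--+] → (0.348062, -0.5577, -1.11754)–(1.03745, -0.5577, -0.428145)  len=0.9749
  (v3,v8,v9) [-++] → (1.03745, -0.5577, -0.428145)–(1.03745, -0.5577, 0.428145)  len=0.8563
  (v4,v9,v5) [-++] → (0.348062, -0.5577, 1.11754)–(0, -0.5577, 1.2505)  len=0.3726
  (v2,v4,v11) [--+] → (-0.348062, -0.5577, 1.11754)–(-1.03745, -0.5577, 0.428145)  len=0.9749
  (v6,v2,v10) [--+] → (-1.03745, -0.5577, -0.428145)–(-0.348062, -0.5577, -1.11754)  len=0.9749
  (v8,v6,v7) [+-+] → (0.348062, -0.5577, -1.11754)–(0, -0.5577, -1.2505)  len=0.3726

Chained into 1 loop(s):
  loop 1: 10 segments, perimeter = 7.1027
Total perimeter = 7.103

loops=1 perimeter=7.103


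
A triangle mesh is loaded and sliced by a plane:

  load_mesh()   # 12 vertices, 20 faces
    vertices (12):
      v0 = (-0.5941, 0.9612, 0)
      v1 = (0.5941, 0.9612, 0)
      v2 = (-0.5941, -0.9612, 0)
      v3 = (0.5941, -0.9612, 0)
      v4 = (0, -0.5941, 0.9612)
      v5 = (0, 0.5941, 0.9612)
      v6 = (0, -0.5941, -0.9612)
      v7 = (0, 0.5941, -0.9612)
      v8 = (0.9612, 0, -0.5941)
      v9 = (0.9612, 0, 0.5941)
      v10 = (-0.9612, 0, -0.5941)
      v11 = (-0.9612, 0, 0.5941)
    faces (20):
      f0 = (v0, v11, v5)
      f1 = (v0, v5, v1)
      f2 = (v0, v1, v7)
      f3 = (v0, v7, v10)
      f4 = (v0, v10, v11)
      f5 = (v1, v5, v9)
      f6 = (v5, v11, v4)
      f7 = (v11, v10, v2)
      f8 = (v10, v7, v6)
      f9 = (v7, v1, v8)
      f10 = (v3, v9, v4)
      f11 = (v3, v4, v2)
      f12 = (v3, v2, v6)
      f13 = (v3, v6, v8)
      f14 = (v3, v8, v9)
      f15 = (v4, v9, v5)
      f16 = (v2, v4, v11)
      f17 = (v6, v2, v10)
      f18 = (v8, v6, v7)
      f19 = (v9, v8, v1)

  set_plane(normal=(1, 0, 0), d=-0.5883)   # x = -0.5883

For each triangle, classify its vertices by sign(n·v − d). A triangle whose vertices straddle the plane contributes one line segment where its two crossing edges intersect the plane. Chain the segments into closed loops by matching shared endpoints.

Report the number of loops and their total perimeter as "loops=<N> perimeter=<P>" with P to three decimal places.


loops=1 perimeter=5.075

Straddling triangles (10 of 20):
  (v0,v11,v5) [--+] → (-0.5883, 0.230483, 0.736517)–(-0.5883, 0.957616, 0.00938387)  len=1.0283
  (v0,v5,v1) [-++] → (-0.5883, 0.957616, 0.00938387)–(-0.5883, 0.9612, 0)  len=0.0100
  (v0,v1,v7) [-++] → (-0.5883, 0.9612, 0)–(-0.5883, 0.957616, -0.00938387)  len=0.0100
  (v0,v7,v10) [-+-] → (-0.5883, 0.957616, -0.00938387)–(-0.5883, 0.230483, -0.736517)  len=1.0283
  (v5,v11,v4) [+-+] → (-0.5883, 0.230483, 0.736517)–(-0.5883, -0.230483, 0.736517)  len=0.4610
  (v10,v7,v6) [-++] → (-0.5883, 0.230483, -0.736517)–(-0.5883, -0.230483, -0.736517)  len=0.4610
  (v3,v4,v2) [++-] → (-0.5883, -0.957616, 0.00938387)–(-0.5883, -0.9612, 0)  len=0.0100
  (v3,v2,v6) [+-+] → (-0.5883, -0.9612, 0)–(-0.5883, -0.957616, -0.00938387)  len=0.0100
  (v2,v4,v11) [-+-] → (-0.5883, -0.957616, 0.00938387)–(-0.5883, -0.230483, 0.736517)  len=1.0283
  (v6,v2,v10) [+--] → (-0.5883, -0.957616, -0.00938387)–(-0.5883, -0.230483, -0.736517)  len=1.0283

Chained into 1 loop(s):
  loop 1: 10 segments, perimeter = 5.0754
Total perimeter = 5.075


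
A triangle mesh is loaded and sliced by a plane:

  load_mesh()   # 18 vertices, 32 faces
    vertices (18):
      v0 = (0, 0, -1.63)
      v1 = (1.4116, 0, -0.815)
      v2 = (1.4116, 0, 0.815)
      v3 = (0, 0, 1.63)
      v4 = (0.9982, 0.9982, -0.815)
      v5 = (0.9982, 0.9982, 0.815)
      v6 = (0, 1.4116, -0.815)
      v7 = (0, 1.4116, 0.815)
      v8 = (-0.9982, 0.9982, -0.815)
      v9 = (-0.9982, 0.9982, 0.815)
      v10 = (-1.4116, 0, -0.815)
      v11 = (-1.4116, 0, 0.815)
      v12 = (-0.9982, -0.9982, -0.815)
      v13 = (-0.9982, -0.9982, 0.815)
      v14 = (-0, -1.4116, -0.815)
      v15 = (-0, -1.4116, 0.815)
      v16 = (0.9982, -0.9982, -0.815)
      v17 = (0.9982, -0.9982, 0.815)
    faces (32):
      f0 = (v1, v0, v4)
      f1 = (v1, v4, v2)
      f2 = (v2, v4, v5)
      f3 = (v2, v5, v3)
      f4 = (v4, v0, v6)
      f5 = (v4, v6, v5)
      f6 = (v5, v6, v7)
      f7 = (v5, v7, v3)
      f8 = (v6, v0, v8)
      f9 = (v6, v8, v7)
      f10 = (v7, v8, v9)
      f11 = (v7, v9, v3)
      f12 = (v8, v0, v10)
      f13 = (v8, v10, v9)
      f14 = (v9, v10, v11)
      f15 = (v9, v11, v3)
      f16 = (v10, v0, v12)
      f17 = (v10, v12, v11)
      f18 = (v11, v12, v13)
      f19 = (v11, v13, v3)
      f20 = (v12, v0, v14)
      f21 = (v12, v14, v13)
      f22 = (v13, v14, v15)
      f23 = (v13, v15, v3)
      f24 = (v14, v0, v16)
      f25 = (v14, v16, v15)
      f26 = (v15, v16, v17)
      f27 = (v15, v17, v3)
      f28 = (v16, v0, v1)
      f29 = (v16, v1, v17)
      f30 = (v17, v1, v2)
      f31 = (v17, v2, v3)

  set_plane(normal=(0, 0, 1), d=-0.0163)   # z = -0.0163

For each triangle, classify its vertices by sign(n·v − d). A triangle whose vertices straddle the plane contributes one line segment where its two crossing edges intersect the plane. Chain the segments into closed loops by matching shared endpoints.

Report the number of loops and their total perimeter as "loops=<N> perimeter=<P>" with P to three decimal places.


Straddling triangles (16 of 32):
  (v1,v4,v2) [--+] → (1.20077, 0.509082, -0.0163)–(1.4116, 0, -0.0163)  len=0.5510
  (v2,v4,v5) [+-+] → (1.20077, 0.509082, -0.0163)–(0.9982, 0.9982, -0.0163)  len=0.5294
  (v4,v6,v5) [--+] → (0.489118, 1.20903, -0.0163)–(0.9982, 0.9982, -0.0163)  len=0.5510
  (v5,v6,v7) [+-+] → (0.489118, 1.20903, -0.0163)–(0, 1.4116, -0.0163)  len=0.5294
  (v6,v8,v7) [--+] → (-0.509082, 1.20077, -0.0163)–(0, 1.4116, -0.0163)  len=0.5510
  (v7,v8,v9) [+-+] → (-0.509082, 1.20077, -0.0163)–(-0.9982, 0.9982, -0.0163)  len=0.5294
  (v8,v10,v9) [--+] → (-1.20903, 0.489118, -0.0163)–(-0.9982, 0.9982, -0.0163)  len=0.5510
  (v9,v10,v11) [+-+] → (-1.20903, 0.489118, -0.0163)–(-1.4116, 0, -0.0163)  len=0.5294
  (v10,v12,v11) [--+] → (-1.20077, -0.509082, -0.0163)–(-1.4116, 0, -0.0163)  len=0.5510
  (v11,v12,v13) [+-+] → (-1.20077, -0.509082, -0.0163)–(-0.9982, -0.9982, -0.0163)  len=0.5294
  (v12,v14,v13) [--+] → (-0.489118, -1.20903, -0.0163)–(-0.9982, -0.9982, -0.0163)  len=0.5510
  (v13,v14,v15) [+-+] → (-0.489118, -1.20903, -0.0163)–(0, -1.4116, -0.0163)  len=0.5294
  (v14,v16,v15) [--+] → (0.509082, -1.20077, -0.0163)–(0, -1.4116, -0.0163)  len=0.5510
  (v15,v16,v17) [+-+] → (0.509082, -1.20077, -0.0163)–(0.9982, -0.9982, -0.0163)  len=0.5294
  (v16,v1,v17) [--+] → (1.20903, -0.489118, -0.0163)–(0.9982, -0.9982, -0.0163)  len=0.5510
  (v17,v1,v2) [+-+] → (1.20903, -0.489118, -0.0163)–(1.4116, 0, -0.0163)  len=0.5294

Chained into 1 loop(s):
  loop 1: 16 segments, perimeter = 8.6433
Total perimeter = 8.643

loops=1 perimeter=8.643


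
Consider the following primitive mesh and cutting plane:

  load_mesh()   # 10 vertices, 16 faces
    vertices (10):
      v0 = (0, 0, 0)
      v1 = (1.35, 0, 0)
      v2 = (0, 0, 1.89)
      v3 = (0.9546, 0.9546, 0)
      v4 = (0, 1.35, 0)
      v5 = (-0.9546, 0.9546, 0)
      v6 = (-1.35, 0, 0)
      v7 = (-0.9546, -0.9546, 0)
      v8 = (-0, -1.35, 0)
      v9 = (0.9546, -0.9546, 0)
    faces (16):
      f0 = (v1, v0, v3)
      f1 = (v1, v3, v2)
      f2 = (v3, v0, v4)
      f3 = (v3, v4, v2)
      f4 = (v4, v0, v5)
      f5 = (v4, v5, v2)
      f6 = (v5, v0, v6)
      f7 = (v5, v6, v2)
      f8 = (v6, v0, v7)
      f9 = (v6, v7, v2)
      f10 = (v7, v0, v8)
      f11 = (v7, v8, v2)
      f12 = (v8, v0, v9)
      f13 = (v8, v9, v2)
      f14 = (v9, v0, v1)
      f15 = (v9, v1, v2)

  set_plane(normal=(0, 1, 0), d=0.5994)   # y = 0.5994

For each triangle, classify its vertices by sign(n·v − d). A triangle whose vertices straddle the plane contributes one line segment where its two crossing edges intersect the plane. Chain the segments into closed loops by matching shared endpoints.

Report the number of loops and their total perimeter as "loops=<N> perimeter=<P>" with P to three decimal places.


Straddling triangles (8 of 16):
  (v1,v0,v3) [--+] → (0.5994, 0.5994, 0)–(1.10173, 0.5994, 0)  len=0.5023
  (v1,v3,v2) [-+-] → (1.10173, 0.5994, 0)–(0.5994, 0.5994, 0.703256)  len=0.8642
  (v3,v0,v4) [+-+] → (0.5994, 0.5994, 0)–(0, 0.5994, 0)  len=0.5994
  (v3,v4,v2) [++-] → (0, 0.5994, 1.05084)–(0.5994, 0.5994, 0.703256)  len=0.6929
  (v4,v0,v5) [+-+] → (0, 0.5994, 0)–(-0.5994, 0.5994, 0)  len=0.5994
  (v4,v5,v2) [++-] → (-0.5994, 0.5994, 0.703256)–(0, 0.5994, 1.05084)  len=0.6929
  (v5,v0,v6) [+--] → (-0.5994, 0.5994, 0)–(-1.10173, 0.5994, 0)  len=0.5023
  (v5,v6,v2) [+--] → (-1.10173, 0.5994, 0)–(-0.5994, 0.5994, 0.703256)  len=0.8642

Chained into 1 loop(s):
  loop 1: 8 segments, perimeter = 5.3177
Total perimeter = 5.318

loops=1 perimeter=5.318


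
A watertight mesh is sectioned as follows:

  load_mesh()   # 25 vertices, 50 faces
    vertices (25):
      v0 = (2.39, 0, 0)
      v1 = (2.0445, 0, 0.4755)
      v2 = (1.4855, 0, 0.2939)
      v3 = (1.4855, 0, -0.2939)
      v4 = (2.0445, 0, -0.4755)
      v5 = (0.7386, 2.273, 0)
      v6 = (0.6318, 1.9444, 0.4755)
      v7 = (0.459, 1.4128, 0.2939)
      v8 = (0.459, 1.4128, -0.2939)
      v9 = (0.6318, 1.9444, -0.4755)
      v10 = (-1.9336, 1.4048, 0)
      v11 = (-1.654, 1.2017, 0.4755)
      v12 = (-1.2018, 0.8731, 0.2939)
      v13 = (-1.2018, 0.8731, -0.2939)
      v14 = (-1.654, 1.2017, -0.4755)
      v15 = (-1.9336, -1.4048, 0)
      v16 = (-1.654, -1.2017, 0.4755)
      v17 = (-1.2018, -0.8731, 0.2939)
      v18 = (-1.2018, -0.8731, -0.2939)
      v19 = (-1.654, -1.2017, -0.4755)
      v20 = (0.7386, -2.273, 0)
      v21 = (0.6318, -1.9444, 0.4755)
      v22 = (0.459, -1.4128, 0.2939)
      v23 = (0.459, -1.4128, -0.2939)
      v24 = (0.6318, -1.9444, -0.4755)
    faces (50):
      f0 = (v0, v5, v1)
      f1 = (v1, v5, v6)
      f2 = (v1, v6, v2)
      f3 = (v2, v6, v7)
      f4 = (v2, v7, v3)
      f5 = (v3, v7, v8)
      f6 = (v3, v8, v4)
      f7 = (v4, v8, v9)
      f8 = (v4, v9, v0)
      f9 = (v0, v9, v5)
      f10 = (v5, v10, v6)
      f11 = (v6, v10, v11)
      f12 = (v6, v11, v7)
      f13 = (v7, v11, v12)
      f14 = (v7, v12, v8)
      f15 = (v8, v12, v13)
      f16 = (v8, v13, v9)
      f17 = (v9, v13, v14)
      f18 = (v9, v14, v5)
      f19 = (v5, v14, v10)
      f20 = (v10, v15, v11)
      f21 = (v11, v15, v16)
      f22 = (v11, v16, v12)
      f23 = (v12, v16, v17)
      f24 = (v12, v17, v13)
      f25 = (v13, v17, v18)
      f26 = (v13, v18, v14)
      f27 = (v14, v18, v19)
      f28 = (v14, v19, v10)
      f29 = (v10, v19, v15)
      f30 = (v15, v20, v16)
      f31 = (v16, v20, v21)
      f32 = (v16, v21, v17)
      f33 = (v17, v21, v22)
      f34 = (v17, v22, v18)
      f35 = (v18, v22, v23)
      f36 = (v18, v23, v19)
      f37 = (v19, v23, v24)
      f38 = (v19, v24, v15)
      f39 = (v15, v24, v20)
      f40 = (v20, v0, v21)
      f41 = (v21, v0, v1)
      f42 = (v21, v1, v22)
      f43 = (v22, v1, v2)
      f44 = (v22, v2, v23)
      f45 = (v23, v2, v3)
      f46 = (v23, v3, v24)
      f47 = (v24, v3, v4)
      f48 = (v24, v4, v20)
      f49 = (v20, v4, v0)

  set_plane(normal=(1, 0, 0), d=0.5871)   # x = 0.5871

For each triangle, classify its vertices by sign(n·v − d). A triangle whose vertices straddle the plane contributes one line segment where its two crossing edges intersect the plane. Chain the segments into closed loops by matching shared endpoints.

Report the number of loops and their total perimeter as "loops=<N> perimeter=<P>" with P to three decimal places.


Straddling triangles (24 of 50):
  (v2,v6,v7) [++-] → (0.5871, 1.80689, 0.428524)–(0.5871, 1.23649, 0.2939)  len=0.5861
  (v2,v7,v3) [+-+] → (0.5871, 1.23649, 0.2939)–(0.5871, 1.23649, 0.220547)  len=0.0734
  (v3,v7,v8) [+--] → (0.5871, 1.23649, 0.220547)–(0.5871, 1.23649, -0.2939)  len=0.5144
  (v3,v8,v4) [+-+] → (0.5871, 1.23649, -0.2939)–(0.5871, 1.29865, -0.308572)  len=0.0639
  (v4,v8,v9) [+-+] → (0.5871, 1.29865, -0.308572)–(0.5871, 1.80689, -0.428524)  len=0.5222
  (v5,v10,v6) [+-+] → (0.5871, 2.22378, 0)–(0.5871, 1.935, 0.467215)  len=0.5493
  (v6,v10,v11) [+--] → (0.5871, 1.935, 0.467215)–(0.5871, 1.92988, 0.4755)  len=0.0097
  (v6,v11,v7) [+--] → (0.5871, 1.92988, 0.4755)–(0.5871, 1.80689, 0.428524)  len=0.1317
  (v8,v13,v9) [--+] → (0.5871, 1.91828, -0.471073)–(0.5871, 1.80689, -0.428524)  len=0.1192
  (v9,v13,v14) [+--] → (0.5871, 1.91828, -0.471073)–(0.5871, 1.92988, -0.4755)  len=0.0124
  (v9,v14,v5) [+-+] → (0.5871, 1.92988, -0.4755)–(0.5871, 2.20517, -0.0301088)  len=0.5236
  (v5,v14,v10) [+--] → (0.5871, 2.20517, -0.0301088)–(0.5871, 2.22378, 0)  len=0.0354
  (v15,v20,v16) [-+-] → (0.5871, -2.22378, 0)–(0.5871, -2.20517, 0.0301088)  len=0.0354
  (v16,v20,v21) [-++] → (0.5871, -2.20517, 0.0301088)–(0.5871, -1.92988, 0.4755)  len=0.5236
  (v16,v21,v17) [-+-] → (0.5871, -1.92988, 0.4755)–(0.5871, -1.91828, 0.471073)  len=0.0124
  (v17,v21,v22) [-+-] → (0.5871, -1.91828, 0.471073)–(0.5871, -1.80689, 0.428524)  len=0.1192
  (v19,v23,v24) [--+] → (0.5871, -1.80689, -0.428524)–(0.5871, -1.92988, -0.4755)  len=0.1317
  (v19,v24,v15) [-+-] → (0.5871, -1.92988, -0.4755)–(0.5871, -1.935, -0.467215)  len=0.0097
  (v15,v24,v20) [-++] → (0.5871, -1.935, -0.467215)–(0.5871, -2.22378, 0)  len=0.5493
  (v21,v1,v22) [++-] → (0.5871, -1.29865, 0.308572)–(0.5871, -1.80689, 0.428524)  len=0.5222
  (v22,v1,v2) [-++] → (0.5871, -1.29865, 0.308572)–(0.5871, -1.23649, 0.2939)  len=0.0639
  (v22,v2,v23) [-+-] → (0.5871, -1.23649, 0.2939)–(0.5871, -1.23649, -0.220547)  len=0.5144
  (v23,v2,v3) [-++] → (0.5871, -1.23649, -0.220547)–(0.5871, -1.23649, -0.2939)  len=0.0734
  (v23,v3,v24) [-++] → (0.5871, -1.23649, -0.2939)–(0.5871, -1.80689, -0.428524)  len=0.5861

Chained into 2 loop(s):
  loop 1: 12 segments, perimeter = 3.1412
  loop 2: 12 segments, perimeter = 3.1412
Total perimeter = 6.282

loops=2 perimeter=6.282


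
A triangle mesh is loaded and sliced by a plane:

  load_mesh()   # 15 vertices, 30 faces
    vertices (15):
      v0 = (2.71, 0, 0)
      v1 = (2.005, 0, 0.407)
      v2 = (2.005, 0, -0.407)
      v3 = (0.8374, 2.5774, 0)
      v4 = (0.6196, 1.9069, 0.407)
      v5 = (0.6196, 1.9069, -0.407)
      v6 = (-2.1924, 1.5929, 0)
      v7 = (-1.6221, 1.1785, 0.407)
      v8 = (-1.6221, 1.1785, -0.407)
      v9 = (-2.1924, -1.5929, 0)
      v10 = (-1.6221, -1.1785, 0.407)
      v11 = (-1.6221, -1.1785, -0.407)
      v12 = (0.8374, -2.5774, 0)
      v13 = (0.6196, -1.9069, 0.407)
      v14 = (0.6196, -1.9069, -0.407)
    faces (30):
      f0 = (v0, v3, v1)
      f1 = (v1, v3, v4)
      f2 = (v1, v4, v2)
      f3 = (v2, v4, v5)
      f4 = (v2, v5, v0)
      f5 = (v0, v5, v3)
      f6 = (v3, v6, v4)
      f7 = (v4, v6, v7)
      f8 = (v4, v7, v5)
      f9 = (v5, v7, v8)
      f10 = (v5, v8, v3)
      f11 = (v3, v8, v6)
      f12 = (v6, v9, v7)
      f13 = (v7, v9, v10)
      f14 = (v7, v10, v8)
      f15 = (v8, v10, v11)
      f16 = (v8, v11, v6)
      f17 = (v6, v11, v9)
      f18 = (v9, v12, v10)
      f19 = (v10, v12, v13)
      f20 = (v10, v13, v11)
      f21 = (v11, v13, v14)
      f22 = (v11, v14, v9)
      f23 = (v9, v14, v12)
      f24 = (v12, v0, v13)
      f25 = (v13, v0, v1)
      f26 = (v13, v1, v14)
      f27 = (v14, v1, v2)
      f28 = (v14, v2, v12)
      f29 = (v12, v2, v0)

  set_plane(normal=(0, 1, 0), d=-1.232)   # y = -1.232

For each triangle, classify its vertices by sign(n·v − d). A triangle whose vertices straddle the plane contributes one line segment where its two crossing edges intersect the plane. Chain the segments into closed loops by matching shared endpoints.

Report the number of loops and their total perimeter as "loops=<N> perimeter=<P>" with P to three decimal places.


Straddling triangles (14 of 30):
  (v6,v9,v7) [+-+] → (-2.1924, -1.232, 0)–(-2.11813, -1.232, 0.0530008)  len=0.0912
  (v7,v9,v10) [+-+] → (-2.11813, -1.232, 0.0530008)–(-1.69573, -1.232, 0.354455)  len=0.5189
  (v6,v11,v9) [++-] → (-1.69573, -1.232, -0.354455)–(-2.1924, -1.232, 0)  len=0.6102
  (v9,v12,v10) [--+] → (-1.52804, -1.232, 0.391435)–(-1.69573, -1.232, 0.354455)  len=0.1717
  (v10,v12,v13) [+--] → (-1.52804, -1.232, 0.391435)–(-1.45745, -1.232, 0.407)  len=0.0723
  (v10,v13,v11) [+-+] → (-1.45745, -1.232, 0.407)–(-1.45745, -1.232, -0.347213)  len=0.7542
  (v11,v13,v14) [+--] → (-1.45745, -1.232, -0.347213)–(-1.45745, -1.232, -0.407)  len=0.0598
  (v11,v14,v9) [+--] → (-1.45745, -1.232, -0.407)–(-1.69573, -1.232, -0.354455)  len=0.2440
  (v12,v0,v13) [-+-] → (1.8149, -1.232, 0)–(1.35945, -1.232, 0.262952)  len=0.5259
  (v13,v0,v1) [-++] → (1.35945, -1.232, 0.262952)–(1.10993, -1.232, 0.407)  len=0.2881
  (v13,v1,v14) [-+-] → (1.10993, -1.232, 0.407)–(1.10993, -1.232, -0.118905)  len=0.5259
  (v14,v1,v2) [-++] → (1.10993, -1.232, -0.118905)–(1.10993, -1.232, -0.407)  len=0.2881
  (v14,v2,v12) [-+-] → (1.10993, -1.232, -0.407)–(1.44689, -1.232, -0.212454)  len=0.3891
  (v12,v2,v0) [-++] → (1.44689, -1.232, -0.212454)–(1.8149, -1.232, 0)  len=0.4249

Chained into 2 loop(s):
  loop 1: 8 segments, perimeter = 2.5224
  loop 2: 6 segments, perimeter = 2.4420
Total perimeter = 4.964

loops=2 perimeter=4.964


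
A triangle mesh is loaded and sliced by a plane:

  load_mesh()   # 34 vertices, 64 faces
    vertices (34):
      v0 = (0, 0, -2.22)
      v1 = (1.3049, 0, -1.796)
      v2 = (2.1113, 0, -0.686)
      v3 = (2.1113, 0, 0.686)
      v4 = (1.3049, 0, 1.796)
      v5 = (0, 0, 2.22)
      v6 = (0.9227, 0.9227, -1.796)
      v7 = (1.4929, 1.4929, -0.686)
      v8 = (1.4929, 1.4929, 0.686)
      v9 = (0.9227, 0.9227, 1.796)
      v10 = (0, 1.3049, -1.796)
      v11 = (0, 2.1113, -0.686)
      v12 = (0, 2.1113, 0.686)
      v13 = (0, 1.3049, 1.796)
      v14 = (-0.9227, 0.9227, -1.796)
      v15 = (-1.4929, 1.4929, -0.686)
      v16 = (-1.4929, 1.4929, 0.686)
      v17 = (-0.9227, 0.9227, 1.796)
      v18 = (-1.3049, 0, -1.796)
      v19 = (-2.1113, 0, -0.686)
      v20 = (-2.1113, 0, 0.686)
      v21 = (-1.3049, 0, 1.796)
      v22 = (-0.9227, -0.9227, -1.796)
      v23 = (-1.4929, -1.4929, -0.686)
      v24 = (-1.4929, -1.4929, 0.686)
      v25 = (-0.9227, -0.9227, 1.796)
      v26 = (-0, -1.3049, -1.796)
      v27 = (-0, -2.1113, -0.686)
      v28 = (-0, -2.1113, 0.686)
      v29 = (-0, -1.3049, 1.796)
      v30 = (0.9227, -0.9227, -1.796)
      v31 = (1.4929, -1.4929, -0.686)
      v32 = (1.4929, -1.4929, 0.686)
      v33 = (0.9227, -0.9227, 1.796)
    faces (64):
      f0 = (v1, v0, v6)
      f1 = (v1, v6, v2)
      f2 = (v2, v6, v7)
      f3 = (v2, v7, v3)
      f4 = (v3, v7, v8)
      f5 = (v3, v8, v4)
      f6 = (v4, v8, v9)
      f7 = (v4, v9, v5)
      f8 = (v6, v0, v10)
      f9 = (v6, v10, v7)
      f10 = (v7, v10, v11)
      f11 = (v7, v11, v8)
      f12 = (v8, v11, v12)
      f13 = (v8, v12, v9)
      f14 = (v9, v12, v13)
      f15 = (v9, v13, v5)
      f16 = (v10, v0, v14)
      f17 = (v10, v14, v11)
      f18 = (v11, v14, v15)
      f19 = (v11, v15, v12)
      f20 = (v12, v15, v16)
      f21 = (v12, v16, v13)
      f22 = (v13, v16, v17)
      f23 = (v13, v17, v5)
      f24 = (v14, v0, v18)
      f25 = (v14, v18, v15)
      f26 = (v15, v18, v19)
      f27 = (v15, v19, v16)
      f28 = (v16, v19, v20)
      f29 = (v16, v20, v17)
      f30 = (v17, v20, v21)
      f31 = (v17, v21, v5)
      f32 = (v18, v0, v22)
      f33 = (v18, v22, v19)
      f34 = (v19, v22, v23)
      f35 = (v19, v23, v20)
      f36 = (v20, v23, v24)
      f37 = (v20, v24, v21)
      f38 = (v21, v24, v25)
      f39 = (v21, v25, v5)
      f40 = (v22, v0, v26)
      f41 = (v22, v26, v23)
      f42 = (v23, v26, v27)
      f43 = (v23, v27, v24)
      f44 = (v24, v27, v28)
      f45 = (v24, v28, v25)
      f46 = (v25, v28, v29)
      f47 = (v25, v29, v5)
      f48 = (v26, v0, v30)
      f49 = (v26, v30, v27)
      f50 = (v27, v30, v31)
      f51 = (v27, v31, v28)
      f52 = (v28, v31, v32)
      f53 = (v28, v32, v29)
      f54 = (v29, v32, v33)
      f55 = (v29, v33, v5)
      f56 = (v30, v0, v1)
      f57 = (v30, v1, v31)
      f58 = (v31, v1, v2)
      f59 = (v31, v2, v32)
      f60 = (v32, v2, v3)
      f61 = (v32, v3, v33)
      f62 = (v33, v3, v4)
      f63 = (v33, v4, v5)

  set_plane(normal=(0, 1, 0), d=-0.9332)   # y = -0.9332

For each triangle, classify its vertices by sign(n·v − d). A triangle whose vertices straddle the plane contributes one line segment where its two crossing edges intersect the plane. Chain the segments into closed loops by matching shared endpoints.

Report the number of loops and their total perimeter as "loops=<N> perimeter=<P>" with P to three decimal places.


loops=1 perimeter=11.918

Straddling triangles (20 of 64):
  (v19,v22,v23) [++-] → (-0.9332, -0.9332, -1.77556)–(-1.72474, -0.9332, -0.686)  len=1.3467
  (v19,v23,v20) [+-+] → (-1.72474, -0.9332, -0.686)–(-1.72474, -0.9332, -0.171626)  len=0.5144
  (v20,v23,v24) [+--] → (-1.72474, -0.9332, -0.171626)–(-1.72474, -0.9332, 0.686)  len=0.8576
  (v20,v24,v21) [+-+] → (-1.72474, -0.9332, 0.686)–(-1.42242, -0.9332, 1.10215)  len=0.5144
  (v21,v24,v25) [+-+] → (-1.42242, -0.9332, 1.10215)–(-0.9332, -0.9332, 1.77556)  len=0.8324
  (v22,v0,v26) [++-] → (0, -0.9332, -1.91678)–(-0.897351, -0.9332, -1.796)  len=0.9054
  (v22,v26,v23) [+--] → (-0.897351, -0.9332, -1.796)–(-0.9332, -0.9332, -1.77556)  len=0.0413
  (v24,v28,v25) [--+] → (-0.914549, -0.9332, 1.78619)–(-0.9332, -0.9332, 1.77556)  len=0.0215
  (v25,v28,v29) [+--] → (-0.914549, -0.9332, 1.78619)–(-0.897351, -0.9332, 1.796)  len=0.0198
  (v25,v29,v5) [+-+] → (-0.897351, -0.9332, 1.796)–(0, -0.9332, 1.91678)  len=0.9054
  (v26,v0,v30) [-++] → (0, -0.9332, -1.91678)–(0.897351, -0.9332, -1.796)  len=0.9054
  (v26,v30,v27) [-+-] → (0.897351, -0.9332, -1.796)–(0.914549, -0.9332, -1.78619)  len=0.0198
  (v27,v30,v31) [-+-] → (0.914549, -0.9332, -1.78619)–(0.9332, -0.9332, -1.77556)  len=0.0215
  (v29,v32,v33) [--+] → (0.9332, -0.9332, 1.77556)–(0.897351, -0.9332, 1.796)  len=0.0413
  (v29,v33,v5) [-++] → (0.897351, -0.9332, 1.796)–(0, -0.9332, 1.91678)  len=0.9054
  (v30,v1,v31) [++-] → (1.42242, -0.9332, -1.10215)–(0.9332, -0.9332, -1.77556)  len=0.8324
  (v31,v1,v2) [-++] → (1.42242, -0.9332, -1.10215)–(1.72474, -0.9332, -0.686)  len=0.5144
  (v31,v2,v32) [-+-] → (1.72474, -0.9332, -0.686)–(1.72474, -0.9332, 0.171626)  len=0.8576
  (v32,v2,v3) [-++] → (1.72474, -0.9332, 0.171626)–(1.72474, -0.9332, 0.686)  len=0.5144
  (v32,v3,v33) [-++] → (1.72474, -0.9332, 0.686)–(0.9332, -0.9332, 1.77556)  len=1.3467

Chained into 1 loop(s):
  loop 1: 20 segments, perimeter = 11.9178
Total perimeter = 11.918


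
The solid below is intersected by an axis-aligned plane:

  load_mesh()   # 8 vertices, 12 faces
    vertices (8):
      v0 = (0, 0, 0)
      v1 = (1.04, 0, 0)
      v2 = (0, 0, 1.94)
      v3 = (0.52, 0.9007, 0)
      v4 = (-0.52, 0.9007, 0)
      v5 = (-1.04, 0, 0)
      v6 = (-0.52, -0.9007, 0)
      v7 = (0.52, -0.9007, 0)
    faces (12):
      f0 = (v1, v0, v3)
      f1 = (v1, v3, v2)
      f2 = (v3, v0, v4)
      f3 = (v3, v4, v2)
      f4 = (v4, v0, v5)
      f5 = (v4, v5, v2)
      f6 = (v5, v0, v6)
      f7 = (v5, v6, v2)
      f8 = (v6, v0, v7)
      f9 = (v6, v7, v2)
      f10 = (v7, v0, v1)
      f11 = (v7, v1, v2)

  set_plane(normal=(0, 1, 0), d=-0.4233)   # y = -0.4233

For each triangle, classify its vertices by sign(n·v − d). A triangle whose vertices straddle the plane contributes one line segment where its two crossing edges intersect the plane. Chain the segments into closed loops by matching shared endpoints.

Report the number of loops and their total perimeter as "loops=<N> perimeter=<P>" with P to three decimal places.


Straddling triangles (6 of 12):
  (v5,v0,v6) [++-] → (-0.244383, -0.4233, 0)–(-0.795617, -0.4233, 0)  len=0.5512
  (v5,v6,v2) [+-+] → (-0.795617, -0.4233, 0)–(-0.244383, -0.4233, 1.02826)  len=1.1667
  (v6,v0,v7) [-+-] → (-0.244383, -0.4233, 0)–(0.244383, -0.4233, 0)  len=0.4888
  (v6,v7,v2) [--+] → (0.244383, -0.4233, 1.02826)–(-0.244383, -0.4233, 1.02826)  len=0.4888
  (v7,v0,v1) [-++] → (0.244383, -0.4233, 0)–(0.795617, -0.4233, 0)  len=0.5512
  (v7,v1,v2) [-++] → (0.795617, -0.4233, 0)–(0.244383, -0.4233, 1.02826)  len=1.1667

Chained into 1 loop(s):
  loop 1: 6 segments, perimeter = 4.4134
Total perimeter = 4.413

loops=1 perimeter=4.413


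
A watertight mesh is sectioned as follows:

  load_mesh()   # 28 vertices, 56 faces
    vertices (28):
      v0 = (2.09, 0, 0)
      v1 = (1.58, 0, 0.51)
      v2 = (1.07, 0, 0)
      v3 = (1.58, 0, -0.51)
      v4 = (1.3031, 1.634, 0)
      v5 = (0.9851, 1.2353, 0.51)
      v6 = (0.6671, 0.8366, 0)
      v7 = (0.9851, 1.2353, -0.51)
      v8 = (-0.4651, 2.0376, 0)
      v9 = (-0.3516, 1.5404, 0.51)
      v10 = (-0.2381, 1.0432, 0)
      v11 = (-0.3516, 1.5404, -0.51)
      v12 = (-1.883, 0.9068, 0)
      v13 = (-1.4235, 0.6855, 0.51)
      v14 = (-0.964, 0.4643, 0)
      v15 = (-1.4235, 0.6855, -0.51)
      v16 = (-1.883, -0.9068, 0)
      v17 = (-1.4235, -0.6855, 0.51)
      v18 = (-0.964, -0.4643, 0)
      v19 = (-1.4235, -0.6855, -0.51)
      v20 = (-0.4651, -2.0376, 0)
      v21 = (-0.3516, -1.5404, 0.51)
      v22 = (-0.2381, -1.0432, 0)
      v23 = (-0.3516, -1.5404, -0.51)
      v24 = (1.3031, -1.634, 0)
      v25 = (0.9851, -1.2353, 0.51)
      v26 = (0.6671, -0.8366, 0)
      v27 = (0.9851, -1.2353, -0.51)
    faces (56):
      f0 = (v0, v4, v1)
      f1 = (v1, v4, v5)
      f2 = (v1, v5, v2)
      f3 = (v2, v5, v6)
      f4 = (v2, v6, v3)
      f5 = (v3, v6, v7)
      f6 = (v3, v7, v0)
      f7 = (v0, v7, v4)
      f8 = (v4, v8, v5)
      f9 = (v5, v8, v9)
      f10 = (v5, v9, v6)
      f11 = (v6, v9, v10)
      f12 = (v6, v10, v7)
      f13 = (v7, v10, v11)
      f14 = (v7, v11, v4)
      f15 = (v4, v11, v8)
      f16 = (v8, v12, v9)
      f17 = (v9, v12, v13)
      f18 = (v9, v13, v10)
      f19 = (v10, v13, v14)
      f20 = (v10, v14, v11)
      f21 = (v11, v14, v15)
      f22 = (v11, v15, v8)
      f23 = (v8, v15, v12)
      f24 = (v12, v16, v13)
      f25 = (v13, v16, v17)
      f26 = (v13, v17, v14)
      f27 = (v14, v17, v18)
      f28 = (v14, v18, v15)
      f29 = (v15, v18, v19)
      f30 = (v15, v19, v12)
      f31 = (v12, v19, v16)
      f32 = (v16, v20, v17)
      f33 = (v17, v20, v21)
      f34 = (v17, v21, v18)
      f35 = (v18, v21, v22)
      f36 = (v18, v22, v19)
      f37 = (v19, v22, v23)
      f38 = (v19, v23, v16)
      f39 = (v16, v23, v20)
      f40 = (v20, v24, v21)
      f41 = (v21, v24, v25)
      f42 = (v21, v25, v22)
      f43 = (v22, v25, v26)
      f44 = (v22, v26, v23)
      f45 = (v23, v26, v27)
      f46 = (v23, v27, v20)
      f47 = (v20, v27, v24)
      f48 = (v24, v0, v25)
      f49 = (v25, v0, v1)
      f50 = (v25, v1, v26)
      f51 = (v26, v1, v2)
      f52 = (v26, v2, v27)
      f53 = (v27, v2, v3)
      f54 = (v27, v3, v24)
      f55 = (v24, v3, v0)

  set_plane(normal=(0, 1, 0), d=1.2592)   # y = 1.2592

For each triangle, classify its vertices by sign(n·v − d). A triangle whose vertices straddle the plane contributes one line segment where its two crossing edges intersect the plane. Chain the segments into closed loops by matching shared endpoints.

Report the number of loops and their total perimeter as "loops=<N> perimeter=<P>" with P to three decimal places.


loops=1 perimeter=6.823

Straddling triangles (16 of 56):
  (v0,v4,v1) [-+-] → (1.4836, 1.2592, 0)–(1.36661, 1.2592, 0.116982)  len=0.1654
  (v1,v4,v5) [-+-] → (1.36661, 1.2592, 0.116982)–(1.00416, 1.2592, 0.479428)  len=0.5126
  (v0,v7,v4) [--+] → (1.00416, 1.2592, -0.479428)–(1.4836, 1.2592, 0)  len=0.6780
  (v4,v8,v5) [++-] → (0.941899, 1.2592, 0.494807)–(1.00416, 1.2592, 0.479428)  len=0.0641
  (v5,v8,v9) [-++] → (0.941899, 1.2592, 0.494807)–(0.88039, 1.2592, 0.51)  len=0.0634
  (v5,v9,v6) [-+-] → (0.88039, 1.2592, 0.51)–(0.0554168, 1.2592, 0.306232)  len=0.8498
  (v6,v9,v10) [-+-] → (0.0554168, 1.2592, 0.306232)–(-0.287408, 1.2592, 0.221561)  len=0.3531
  (v7,v10,v11) [--+] → (-0.287408, 1.2592, -0.221561)–(0.88039, 1.2592, -0.51)  len=1.2029
  (v7,v11,v4) [-++] → (0.88039, 1.2592, -0.51)–(1.00416, 1.2592, -0.479428)  len=0.1275
  (v8,v12,v9) [+-+] → (-1.44113, 1.2592, 0)–(-1.03126, 1.2592, 0.283655)  len=0.4985
  (v9,v12,v13) [+--] → (-1.03126, 1.2592, 0.283655)–(-0.704177, 1.2592, 0.51)  len=0.3978
  (v9,v13,v10) [+--] → (-0.704177, 1.2592, 0.51)–(-0.287408, 1.2592, 0.221561)  len=0.5068
  (v10,v14,v11) [--+] → (-0.511629, 1.2592, -0.37673)–(-0.287408, 1.2592, -0.221561)  len=0.2727
  (v11,v14,v15) [+--] → (-0.511629, 1.2592, -0.37673)–(-0.704177, 1.2592, -0.51)  len=0.2342
  (v11,v15,v8) [+-+] → (-0.704177, 1.2592, -0.51)–(-1.01685, 1.2592, -0.293606)  len=0.3802
  (v8,v15,v12) [+--] → (-1.01685, 1.2592, -0.293606)–(-1.44113, 1.2592, 0)  len=0.5160

Chained into 1 loop(s):
  loop 1: 16 segments, perimeter = 6.8229
Total perimeter = 6.823
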